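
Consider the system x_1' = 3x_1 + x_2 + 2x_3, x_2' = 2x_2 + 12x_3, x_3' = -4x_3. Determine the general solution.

x_1(t) = -C_1e^(2t) + C_2e^(3t), x_2(t) = C_1e^(2t) - 2C_3e^(-4t), x_3(t) = C_3e^(-4t)

Coefficient matrix A = [[3, 1, 2], [0, 2, 12], [0, 0, -4]].
det(A - λI) = 0 gives eigenvalues λ = 2, 3, -4.
For λ=2: eigenvector (-1,1,0).
For λ=3: eigenvector (1,0,0).
For λ=-4: eigenvector (0,-2,1).
General solution: C_1e^(2t)(-1,1,0) + C_2e^(3t)(1,0,0) + C_3e^(-4t)(0,-2,1).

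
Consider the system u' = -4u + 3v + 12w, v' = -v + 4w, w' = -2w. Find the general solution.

u(t) = c_1e^(-t) + c_2e^(-4t), v(t) = c_1e^(-t) - 4c_3e^(-2t), w(t) = c_3e^(-2t)

Coefficient matrix A = [[-4, 3, 12], [0, -1, 4], [0, 0, -2]].
det(A - λI) = 0 gives eigenvalues λ = -1, -4, -2.
For λ=-1: eigenvector (1,1,0).
For λ=-4: eigenvector (1,0,0).
For λ=-2: eigenvector (0,-4,1).
General solution: c_1e^(-t)(1,1,0) + c_2e^(-4t)(1,0,0) + c_3e^(-2t)(0,-4,1).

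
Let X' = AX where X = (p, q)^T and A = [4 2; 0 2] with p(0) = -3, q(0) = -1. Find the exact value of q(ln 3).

-9

A = [[4,2],[0,2]]; eigenvalues λ = 4, 2.
Eigenvectors: (1,0) for λ=4, (-1,1) for λ=2.
From the initial condition, c_1 = -4, c_2 = -1.
q(ln 3) = (-4)(3^4)(0) + (-1)(3^2)(1) = -9.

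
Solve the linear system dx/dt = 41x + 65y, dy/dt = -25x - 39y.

Coefficient matrix A = [[41, 65], [-25, -39]].
Characteristic polynomial det(A - λI) = λ^2 - 2λ + 26 = 0.
Eigenvalues λ = 1 ± 5i (complex conjugate pair).
For λ=1+5i: an eigenvector is (-3,2) - i(2,-1) = (-3 - 2i, 2 + i).
A real fundamental pair from Re and Im of e^((1+5i)t)v: X_1 = e^(t)(cos(5t)·(-3,2) + sin(5t)·(2,-1)), X_2 = e^(t)(sin(5t)·(-3,2) - cos(5t)·(2,-1)).
General solution: K_1X_1 + K_2X_2.

x(t) = 2K_1e^(t)sin(5t) - 3K_1e^(t)cos(5t) - 3K_2e^(t)sin(5t) - 2K_2e^(t)cos(5t), y(t) = -K_1e^(t)sin(5t) + 2K_1e^(t)cos(5t) + 2K_2e^(t)sin(5t) + K_2e^(t)cos(5t)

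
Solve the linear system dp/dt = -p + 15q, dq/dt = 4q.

Coefficient matrix A = [[-1, 15], [0, 4]].
Characteristic polynomial det(A - λI) = λ^2 - 3λ - 4 = 0.
Eigenvalues λ = -1, 4.
For λ=-1: (A-λI) row 1 is [0, 15], so an eigenvector is (1, 0).
For λ=4: (A-λI) row 1 is [-5, 15], so an eigenvector is (-3, -1).
General solution: c_1e^(-t)(1,0) + c_2e^(4t)(-3,-1).

p(t) = c_1e^(-t) - 3c_2e^(4t), q(t) = -c_2e^(4t)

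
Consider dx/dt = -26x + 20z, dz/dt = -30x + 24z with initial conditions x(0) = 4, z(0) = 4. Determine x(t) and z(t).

x(t) = 4e^(-6t), z(t) = 4e^(-6t)

Coefficient matrix A = [[-26, 20], [-30, 24]].
Characteristic polynomial det(A - λI) = λ^2 + 2λ - 24 = 0.
Eigenvalues λ = -6, 4.
For λ=-6: (A-λI) row 1 is [-20, 20], so an eigenvector is (-1, -1).
For λ=4: (A-λI) row 1 is [-30, 20], so an eigenvector is (-2, -3).
General solution: c_1e^(-6t)(-1,-1) + c_2e^(4t)(-2,-3).
Applying x(0)=4, z(0)=4 gives c_1=-4, c_2=0.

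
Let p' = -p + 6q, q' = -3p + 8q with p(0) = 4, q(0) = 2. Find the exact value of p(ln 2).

A = [[-1,6],[-3,8]]; eigenvalues λ = 2, 5.
Eigenvectors: (-2,-1) for λ=2, (-1,-1) for λ=5.
From the initial condition, c_1 = -2, c_2 = 0.
p(ln 2) = (-2)(2^2)(-2) + (0)(2^5)(-1) = 16.

16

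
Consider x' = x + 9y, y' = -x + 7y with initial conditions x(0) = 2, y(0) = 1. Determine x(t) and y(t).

x(t) = 3te^(4t) + 2e^(4t), y(t) = te^(4t) + e^(4t)

Coefficient matrix A = [[1, 9], [-1, 7]].
Characteristic polynomial det(A - λI) = λ^2 - 8λ + 16 = 0.
Single eigenvalue λ = 4 with algebraic multiplicity 2.
Eigenvector v = (3,1); generalized eigenvector w with (A-λI)w=v is (-1,0).
General solution: e^(4t)[c_1·v + c_2·(t·v + w)].
Applying x(0)=2, y(0)=1 gives c_1=1, c_2=1.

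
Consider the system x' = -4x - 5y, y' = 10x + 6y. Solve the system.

x(t) = -C_1e^(t)cos(5t) - C_2e^(t)sin(5t), y(t) = -C_1e^(t)sin(5t) + C_1e^(t)cos(5t) + C_2e^(t)sin(5t) + C_2e^(t)cos(5t)

Coefficient matrix A = [[-4, -5], [10, 6]].
Characteristic polynomial det(A - λI) = λ^2 - 2λ + 26 = 0.
Eigenvalues λ = 1 ± 5i (complex conjugate pair).
For λ=1+5i: an eigenvector is (-1,1) - i(0,-1) = (-1, 1 + i).
A real fundamental pair from Re and Im of e^((1+5i)t)v: X_1 = e^(t)(cos(5t)·(-1,1) + sin(5t)·(0,-1)), X_2 = e^(t)(sin(5t)·(-1,1) - cos(5t)·(0,-1)).
General solution: C_1X_1 + C_2X_2.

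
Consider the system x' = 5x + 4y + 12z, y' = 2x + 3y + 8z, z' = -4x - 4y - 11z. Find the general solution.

x(t) = 2c_1e^(-t) - c_2e^(-3t) - c_3e^(t), y(t) = 3c_1e^(-t) - c_2e^(-3t) + c_3e^(t), z(t) = -2c_1e^(-t) + c_2e^(-3t)

Coefficient matrix A = [[5, 4, 12], [2, 3, 8], [-4, -4, -11]].
det(A - λI) = 0 gives eigenvalues λ = -1, -3, 1.
For λ=-1: eigenvector (2,3,-2).
For λ=-3: eigenvector (-1,-1,1).
For λ=1: eigenvector (-1,1,0).
General solution: c_1e^(-t)(2,3,-2) + c_2e^(-3t)(-1,-1,1) + c_3e^(t)(-1,1,0).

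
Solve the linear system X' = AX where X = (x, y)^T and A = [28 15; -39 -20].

Coefficient matrix A = [[28, 15], [-39, -20]].
Characteristic polynomial det(A - λI) = λ^2 - 8λ + 25 = 0.
Eigenvalues λ = 4 ± 3i (complex conjugate pair).
For λ=4+3i: an eigenvector is (2,-3) - i(1,-2) = (2 - i, -3 + 2i).
A real fundamental pair from Re and Im of e^((4+3i)t)v: X_1 = e^(4t)(cos(3t)·(2,-3) + sin(3t)·(1,-2)), X_2 = e^(4t)(sin(3t)·(2,-3) - cos(3t)·(1,-2)).
General solution: K_1X_1 + K_2X_2.

x(t) = K_1e^(4t)sin(3t) + 2K_1e^(4t)cos(3t) + 2K_2e^(4t)sin(3t) - K_2e^(4t)cos(3t), y(t) = -2K_1e^(4t)sin(3t) - 3K_1e^(4t)cos(3t) - 3K_2e^(4t)sin(3t) + 2K_2e^(4t)cos(3t)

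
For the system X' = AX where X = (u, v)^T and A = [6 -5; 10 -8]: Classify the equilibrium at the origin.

A = [[6,-5],[10,-8]]; det(A-λI) = λ^2 + 2λ + 2.
λ = -1 ± i: negative real part.

stable spiral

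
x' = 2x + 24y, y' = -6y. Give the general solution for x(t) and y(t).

x(t) = 3K_1e^(-6t) + K_2e^(2t), y(t) = -K_1e^(-6t)

Coefficient matrix A = [[2, 24], [0, -6]].
Characteristic polynomial det(A - λI) = λ^2 + 4λ - 12 = 0.
Eigenvalues λ = -6, 2.
For λ=-6: (A-λI) row 1 is [8, 24], so an eigenvector is (3, -1).
For λ=2: (A-λI) row 1 is [0, 24], so an eigenvector is (1, 0).
General solution: K_1e^(-6t)(3,-1) + K_2e^(2t)(1,0).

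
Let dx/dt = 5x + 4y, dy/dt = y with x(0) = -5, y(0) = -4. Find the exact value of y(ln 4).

-16

A = [[5,4],[0,1]]; eigenvalues λ = 5, 1.
Eigenvectors: (-1,0) for λ=5, (1,-1) for λ=1.
From the initial condition, c_1 = 9, c_2 = 4.
y(ln 4) = (9)(4^5)(0) + (4)(4^1)(-1) = -16.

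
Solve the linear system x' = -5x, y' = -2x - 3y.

x(t) = C_2e^(-5t), y(t) = -C_1e^(-3t) + C_2e^(-5t)

Coefficient matrix A = [[-5, 0], [-2, -3]].
Characteristic polynomial det(A - λI) = λ^2 + 8λ + 15 = 0.
Eigenvalues λ = -3, -5.
For λ=-3: (A-λI) row 1 is [-2, 0], so an eigenvector is (0, -1).
For λ=-5: (A-λI) row 2 is [-2, 2], so an eigenvector is (1, 1).
General solution: C_1e^(-3t)(0,-1) + C_2e^(-5t)(1,1).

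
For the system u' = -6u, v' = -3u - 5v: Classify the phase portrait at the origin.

stable node

A = [[-6,0],[-3,-5]]; det(A-λI) = λ^2 + 11λ + 30.
λ = -5, -6: both negative.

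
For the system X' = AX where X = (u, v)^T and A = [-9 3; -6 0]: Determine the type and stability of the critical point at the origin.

stable node

A = [[-9,3],[-6,0]]; det(A-λI) = λ^2 + 9λ + 18.
λ = -3, -6: both negative.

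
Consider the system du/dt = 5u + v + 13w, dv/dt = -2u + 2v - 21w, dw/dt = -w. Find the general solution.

Coefficient matrix A = [[5, 1, 13], [-2, 2, -21], [0, 0, -1]].
det(A - λI) = 0 gives eigenvalues λ = -1, 4, 3.
For λ=-1: eigenvector (-3,5,1).
For λ=4: eigenvector (-1,1,0).
For λ=3: eigenvector (-1,2,0).
General solution: C_1e^(-t)(-3,5,1) + C_2e^(4t)(-1,1,0) + C_3e^(3t)(-1,2,0).

u(t) = -3C_1e^(-t) - C_2e^(4t) - C_3e^(3t), v(t) = 5C_1e^(-t) + C_2e^(4t) + 2C_3e^(3t), w(t) = C_1e^(-t)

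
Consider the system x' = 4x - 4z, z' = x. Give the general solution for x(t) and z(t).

Coefficient matrix A = [[4, -4], [1, 0]].
Characteristic polynomial det(A - λI) = λ^2 - 4λ + 4 = 0.
Single eigenvalue λ = 2 with algebraic multiplicity 2.
Eigenvector v = (2,1); generalized eigenvector w with (A-λI)w=v is (1,0).
General solution: e^(2t)[c_1·v + c_2·(t·v + w)].

x(t) = 2c_1e^(2t) + 2c_2te^(2t) + c_2e^(2t), z(t) = c_1e^(2t) + c_2te^(2t)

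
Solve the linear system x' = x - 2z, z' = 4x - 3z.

x(t) = -c_1e^(-t)sin(2t) + c_2e^(-t)cos(2t), z(t) = -c_1e^(-t)sin(2t) + c_1e^(-t)cos(2t) + c_2e^(-t)sin(2t) + c_2e^(-t)cos(2t)

Coefficient matrix A = [[1, -2], [4, -3]].
Characteristic polynomial det(A - λI) = λ^2 + 2λ + 5 = 0.
Eigenvalues λ = -1 ± 2i (complex conjugate pair).
For λ=-1+2i: an eigenvector is (0,1) - i(-1,-1) = (0 + i, 1 + i).
A real fundamental pair from Re and Im of e^((-1+2i)t)v: X_1 = e^(-t)(cos(2t)·(0,1) + sin(2t)·(-1,-1)), X_2 = e^(-t)(sin(2t)·(0,1) - cos(2t)·(-1,-1)).
General solution: c_1X_1 + c_2X_2.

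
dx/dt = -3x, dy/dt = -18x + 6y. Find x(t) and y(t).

Coefficient matrix A = [[-3, 0], [-18, 6]].
Characteristic polynomial det(A - λI) = λ^2 - 3λ - 18 = 0.
Eigenvalues λ = -3, 6.
For λ=-3: (A-λI) row 2 is [-18, 9], so an eigenvector is (1, 2).
For λ=6: (A-λI) row 1 is [-9, 0], so an eigenvector is (0, 1).
General solution: c_1e^(-3t)(1,2) + c_2e^(6t)(0,1).

x(t) = c_1e^(-3t), y(t) = 2c_1e^(-3t) + c_2e^(6t)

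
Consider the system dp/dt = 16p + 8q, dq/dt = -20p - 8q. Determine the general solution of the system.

Coefficient matrix A = [[16, 8], [-20, -8]].
Characteristic polynomial det(A - λI) = λ^2 - 8λ + 32 = 0.
Eigenvalues λ = 4 ± 4i (complex conjugate pair).
For λ=4+4i: an eigenvector is (-1,2) - i(1,-1) = (-1 - i, 2 + i).
A real fundamental pair from Re and Im of e^((4+4i)t)v: X_1 = e^(4t)(cos(4t)·(-1,2) + sin(4t)·(1,-1)), X_2 = e^(4t)(sin(4t)·(-1,2) - cos(4t)·(1,-1)).
General solution: C_1X_1 + C_2X_2.

p(t) = C_1e^(4t)sin(4t) - C_1e^(4t)cos(4t) - C_2e^(4t)sin(4t) - C_2e^(4t)cos(4t), q(t) = -C_1e^(4t)sin(4t) + 2C_1e^(4t)cos(4t) + 2C_2e^(4t)sin(4t) + C_2e^(4t)cos(4t)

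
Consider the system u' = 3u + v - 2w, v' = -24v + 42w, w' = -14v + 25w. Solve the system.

Coefficient matrix A = [[3, 1, -2], [0, -24, 42], [0, -14, 25]].
det(A - λI) = 0 gives eigenvalues λ = 3, -3, 4.
For λ=3: eigenvector (1,0,0).
For λ=-3: eigenvector (0,2,1).
For λ=4: eigenvector (1,-3,-2).
General solution: K_1e^(3t)(1,0,0) + K_2e^(-3t)(0,2,1) + K_3e^(4t)(1,-3,-2).

u(t) = K_1e^(3t) + K_3e^(4t), v(t) = 2K_2e^(-3t) - 3K_3e^(4t), w(t) = K_2e^(-3t) - 2K_3e^(4t)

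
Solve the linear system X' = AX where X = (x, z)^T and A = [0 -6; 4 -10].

x(t) = 3K_1e^(-4t) + K_2e^(-6t), z(t) = 2K_1e^(-4t) + K_2e^(-6t)

Coefficient matrix A = [[0, -6], [4, -10]].
Characteristic polynomial det(A - λI) = λ^2 + 10λ + 24 = 0.
Eigenvalues λ = -4, -6.
For λ=-4: (A-λI) row 1 is [4, -6], so an eigenvector is (3, 2).
For λ=-6: (A-λI) row 1 is [6, -6], so an eigenvector is (1, 1).
General solution: K_1e^(-4t)(3,2) + K_2e^(-6t)(1,1).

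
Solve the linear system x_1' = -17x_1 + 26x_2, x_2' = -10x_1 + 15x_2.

x_1(t) = 3K_1e^(-t)sin(2t) - 2K_1e^(-t)cos(2t) - 2K_2e^(-t)sin(2t) - 3K_2e^(-t)cos(2t), x_2(t) = 2K_1e^(-t)sin(2t) - K_1e^(-t)cos(2t) - K_2e^(-t)sin(2t) - 2K_2e^(-t)cos(2t)

Coefficient matrix A = [[-17, 26], [-10, 15]].
Characteristic polynomial det(A - λI) = λ^2 + 2λ + 5 = 0.
Eigenvalues λ = -1 ± 2i (complex conjugate pair).
For λ=-1+2i: an eigenvector is (-2,-1) - i(3,2) = (-2 - 3i, -1 - 2i).
A real fundamental pair from Re and Im of e^((-1+2i)t)v: X_1 = e^(-t)(cos(2t)·(-2,-1) + sin(2t)·(3,2)), X_2 = e^(-t)(sin(2t)·(-2,-1) - cos(2t)·(3,2)).
General solution: K_1X_1 + K_2X_2.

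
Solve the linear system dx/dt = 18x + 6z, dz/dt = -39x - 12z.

Coefficient matrix A = [[18, 6], [-39, -12]].
Characteristic polynomial det(A - λI) = λ^2 - 6λ + 18 = 0.
Eigenvalues λ = 3 ± 3i (complex conjugate pair).
For λ=3+3i: an eigenvector is (-1,3) - i(1,-2) = (-1 - i, 3 + 2i).
A real fundamental pair from Re and Im of e^((3+3i)t)v: X_1 = e^(3t)(cos(3t)·(-1,3) + sin(3t)·(1,-2)), X_2 = e^(3t)(sin(3t)·(-1,3) - cos(3t)·(1,-2)).
General solution: C_1X_1 + C_2X_2.

x(t) = C_1e^(3t)sin(3t) - C_1e^(3t)cos(3t) - C_2e^(3t)sin(3t) - C_2e^(3t)cos(3t), z(t) = -2C_1e^(3t)sin(3t) + 3C_1e^(3t)cos(3t) + 3C_2e^(3t)sin(3t) + 2C_2e^(3t)cos(3t)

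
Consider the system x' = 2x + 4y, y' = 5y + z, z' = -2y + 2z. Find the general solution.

Coefficient matrix A = [[2, 4, 0], [0, 5, 1], [0, -2, 2]].
det(A - λI) = 0 gives eigenvalues λ = 2, 3, 4.
For λ=2: eigenvector (1,0,0).
For λ=3: eigenvector (-4,-1,2).
For λ=4: eigenvector (2,1,-1).
General solution: C_1e^(2t)(1,0,0) + C_2e^(3t)(-4,-1,2) + C_3e^(4t)(2,1,-1).

x(t) = C_1e^(2t) - 4C_2e^(3t) + 2C_3e^(4t), y(t) = -C_2e^(3t) + C_3e^(4t), z(t) = 2C_2e^(3t) - C_3e^(4t)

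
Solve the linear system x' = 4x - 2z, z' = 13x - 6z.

x(t) = -c_1e^(-t)sin(t) + c_1e^(-t)cos(t) + c_2e^(-t)sin(t) + c_2e^(-t)cos(t), z(t) = -2c_1e^(-t)sin(t) + 3c_1e^(-t)cos(t) + 3c_2e^(-t)sin(t) + 2c_2e^(-t)cos(t)

Coefficient matrix A = [[4, -2], [13, -6]].
Characteristic polynomial det(A - λI) = λ^2 + 2λ + 2 = 0.
Eigenvalues λ = -1 ± i (complex conjugate pair).
For λ=-1+i: an eigenvector is (1,3) - i(-1,-2) = (1 + i, 3 + 2i).
A real fundamental pair from Re and Im of e^((-1+i)t)v: X_1 = e^(-t)(cos(t)·(1,3) + sin(t)·(-1,-2)), X_2 = e^(-t)(sin(t)·(1,3) - cos(t)·(-1,-2)).
General solution: c_1X_1 + c_2X_2.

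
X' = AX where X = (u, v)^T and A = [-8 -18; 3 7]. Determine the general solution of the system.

Coefficient matrix A = [[-8, -18], [3, 7]].
Characteristic polynomial det(A - λI) = λ^2 + λ - 2 = 0.
Eigenvalues λ = 1, -2.
For λ=1: (A-λI) row 1 is [-9, -18], so an eigenvector is (-2, 1).
For λ=-2: (A-λI) row 1 is [-6, -18], so an eigenvector is (-3, 1).
General solution: c_1e^(t)(-2,1) + c_2e^(-2t)(-3,1).

u(t) = -2c_1e^(t) - 3c_2e^(-2t), v(t) = c_1e^(t) + c_2e^(-2t)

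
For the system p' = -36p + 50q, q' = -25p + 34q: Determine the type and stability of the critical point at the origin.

A = [[-36,50],[-25,34]]; det(A-λI) = λ^2 + 2λ + 26.
λ = -1 ± 5i: negative real part.

stable spiral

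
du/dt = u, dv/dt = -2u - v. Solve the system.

Coefficient matrix A = [[1, 0], [-2, -1]].
Characteristic polynomial det(A - λI) = λ^2 - 1 = 0.
Eigenvalues λ = 1, -1.
For λ=1: (A-λI) row 2 is [-2, -2], so an eigenvector is (1, -1).
For λ=-1: (A-λI) row 1 is [2, 0], so an eigenvector is (0, 1).
General solution: C_1e^(t)(1,-1) + C_2e^(-t)(0,1).

u(t) = C_1e^(t), v(t) = -C_1e^(t) + C_2e^(-t)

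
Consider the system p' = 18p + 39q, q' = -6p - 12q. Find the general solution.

p(t) = 2K_1e^(3t)sin(3t) + 3K_1e^(3t)cos(3t) + 3K_2e^(3t)sin(3t) - 2K_2e^(3t)cos(3t), q(t) = -K_1e^(3t)sin(3t) - K_1e^(3t)cos(3t) - K_2e^(3t)sin(3t) + K_2e^(3t)cos(3t)

Coefficient matrix A = [[18, 39], [-6, -12]].
Characteristic polynomial det(A - λI) = λ^2 - 6λ + 18 = 0.
Eigenvalues λ = 3 ± 3i (complex conjugate pair).
For λ=3+3i: an eigenvector is (3,-1) - i(2,-1) = (3 - 2i, -1 + i).
A real fundamental pair from Re and Im of e^((3+3i)t)v: X_1 = e^(3t)(cos(3t)·(3,-1) + sin(3t)·(2,-1)), X_2 = e^(3t)(sin(3t)·(3,-1) - cos(3t)·(2,-1)).
General solution: K_1X_1 + K_2X_2.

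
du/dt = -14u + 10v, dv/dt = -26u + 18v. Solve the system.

u(t) = c_1e^(2t)sin(2t) - 2c_1e^(2t)cos(2t) - 2c_2e^(2t)sin(2t) - c_2e^(2t)cos(2t), v(t) = 2c_1e^(2t)sin(2t) - 3c_1e^(2t)cos(2t) - 3c_2e^(2t)sin(2t) - 2c_2e^(2t)cos(2t)

Coefficient matrix A = [[-14, 10], [-26, 18]].
Characteristic polynomial det(A - λI) = λ^2 - 4λ + 8 = 0.
Eigenvalues λ = 2 ± 2i (complex conjugate pair).
For λ=2+2i: an eigenvector is (-2,-3) - i(1,2) = (-2 - i, -3 - 2i).
A real fundamental pair from Re and Im of e^((2+2i)t)v: X_1 = e^(2t)(cos(2t)·(-2,-3) + sin(2t)·(1,2)), X_2 = e^(2t)(sin(2t)·(-2,-3) - cos(2t)·(1,2)).
General solution: c_1X_1 + c_2X_2.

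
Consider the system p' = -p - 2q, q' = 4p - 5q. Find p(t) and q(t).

p(t) = -K_1e^(-3t)sin(2t) + K_2e^(-3t)cos(2t), q(t) = -K_1e^(-3t)sin(2t) + K_1e^(-3t)cos(2t) + K_2e^(-3t)sin(2t) + K_2e^(-3t)cos(2t)

Coefficient matrix A = [[-1, -2], [4, -5]].
Characteristic polynomial det(A - λI) = λ^2 + 6λ + 13 = 0.
Eigenvalues λ = -3 ± 2i (complex conjugate pair).
For λ=-3+2i: an eigenvector is (0,1) - i(-1,-1) = (0 + i, 1 + i).
A real fundamental pair from Re and Im of e^((-3+2i)t)v: X_1 = e^(-3t)(cos(2t)·(0,1) + sin(2t)·(-1,-1)), X_2 = e^(-3t)(sin(2t)·(0,1) - cos(2t)·(-1,-1)).
General solution: K_1X_1 + K_2X_2.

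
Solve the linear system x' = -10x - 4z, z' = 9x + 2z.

x(t) = -2C_1e^(-4t) - 2C_2te^(-4t) + C_2e^(-4t), z(t) = 3C_1e^(-4t) + 3C_2te^(-4t) - C_2e^(-4t)

Coefficient matrix A = [[-10, -4], [9, 2]].
Characteristic polynomial det(A - λI) = λ^2 + 8λ + 16 = 0.
Single eigenvalue λ = -4 with algebraic multiplicity 2.
Eigenvector v = (-2,3); generalized eigenvector w with (A-λI)w=v is (1,-1).
General solution: e^(-4t)[C_1·v + C_2·(t·v + w)].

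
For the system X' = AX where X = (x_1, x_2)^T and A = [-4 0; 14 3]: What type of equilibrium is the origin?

A = [[-4,0],[14,3]]; det(A-λI) = λ^2 + λ - 12.
λ = 3, -4: opposite signs.

saddle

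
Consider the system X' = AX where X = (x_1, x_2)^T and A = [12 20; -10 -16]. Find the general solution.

Coefficient matrix A = [[12, 20], [-10, -16]].
Characteristic polynomial det(A - λI) = λ^2 + 4λ + 8 = 0.
Eigenvalues λ = -2 ± 2i (complex conjugate pair).
For λ=-2+2i: an eigenvector is (-1,1) - i(3,-2) = (-1 - 3i, 1 + 2i).
A real fundamental pair from Re and Im of e^((-2+2i)t)v: X_1 = e^(-2t)(cos(2t)·(-1,1) + sin(2t)·(3,-2)), X_2 = e^(-2t)(sin(2t)·(-1,1) - cos(2t)·(3,-2)).
General solution: C_1X_1 + C_2X_2.

x_1(t) = 3C_1e^(-2t)sin(2t) - C_1e^(-2t)cos(2t) - C_2e^(-2t)sin(2t) - 3C_2e^(-2t)cos(2t), x_2(t) = -2C_1e^(-2t)sin(2t) + C_1e^(-2t)cos(2t) + C_2e^(-2t)sin(2t) + 2C_2e^(-2t)cos(2t)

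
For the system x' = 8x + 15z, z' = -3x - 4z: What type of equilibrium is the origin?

A = [[8,15],[-3,-4]]; det(A-λI) = λ^2 - 4λ + 13.
λ = 2 ± 3i: positive real part.

unstable spiral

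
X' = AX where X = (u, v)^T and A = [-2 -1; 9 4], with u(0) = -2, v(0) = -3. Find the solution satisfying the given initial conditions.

u(t) = 9te^(t) - 2e^(t), v(t) = -27te^(t) - 3e^(t)

Coefficient matrix A = [[-2, -1], [9, 4]].
Characteristic polynomial det(A - λI) = λ^2 - 2λ + 1 = 0.
Single eigenvalue λ = 1 with algebraic multiplicity 2.
Eigenvector v = (1,-3); generalized eigenvector w with (A-λI)w=v is (0,-1).
General solution: e^(t)[C_1·v + C_2·(t·v + w)].
Applying u(0)=-2, v(0)=-3 gives C_1=-2, C_2=9.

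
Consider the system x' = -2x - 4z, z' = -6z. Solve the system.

Coefficient matrix A = [[-2, -4], [0, -6]].
Characteristic polynomial det(A - λI) = λ^2 + 8λ + 12 = 0.
Eigenvalues λ = -6, -2.
For λ=-6: (A-λI) row 1 is [4, -4], so an eigenvector is (1, 1).
For λ=-2: (A-λI) row 1 is [0, -4], so an eigenvector is (-1, 0).
General solution: K_1e^(-6t)(1,1) + K_2e^(-2t)(-1,0).

x(t) = K_1e^(-6t) - K_2e^(-2t), z(t) = K_1e^(-6t)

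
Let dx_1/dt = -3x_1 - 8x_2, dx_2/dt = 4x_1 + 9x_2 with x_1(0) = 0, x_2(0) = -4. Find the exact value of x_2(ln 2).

A = [[-3,-8],[4,9]]; eigenvalues λ = 5, 1.
Eigenvectors: (-1,1) for λ=5, (2,-1) for λ=1.
From the initial condition, c_1 = -8, c_2 = -4.
x_2(ln 2) = (-8)(2^5)(1) + (-4)(2^1)(-1) = -248.

-248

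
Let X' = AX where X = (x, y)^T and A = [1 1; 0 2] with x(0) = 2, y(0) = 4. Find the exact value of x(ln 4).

A = [[1,1],[0,2]]; eigenvalues λ = 2, 1.
Eigenvectors: (-1,-1) for λ=2, (1,0) for λ=1.
From the initial condition, c_1 = -4, c_2 = -2.
x(ln 4) = (-4)(4^2)(-1) + (-2)(4^1)(1) = 56.

56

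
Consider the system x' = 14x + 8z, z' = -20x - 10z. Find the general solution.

x(t) = C_1e^(2t)sin(4t) - C_1e^(2t)cos(4t) - C_2e^(2t)sin(4t) - C_2e^(2t)cos(4t), z(t) = -C_1e^(2t)sin(4t) + 2C_1e^(2t)cos(4t) + 2C_2e^(2t)sin(4t) + C_2e^(2t)cos(4t)

Coefficient matrix A = [[14, 8], [-20, -10]].
Characteristic polynomial det(A - λI) = λ^2 - 4λ + 20 = 0.
Eigenvalues λ = 2 ± 4i (complex conjugate pair).
For λ=2+4i: an eigenvector is (-1,2) - i(1,-1) = (-1 - i, 2 + i).
A real fundamental pair from Re and Im of e^((2+4i)t)v: X_1 = e^(2t)(cos(4t)·(-1,2) + sin(4t)·(1,-1)), X_2 = e^(2t)(sin(4t)·(-1,2) - cos(4t)·(1,-1)).
General solution: C_1X_1 + C_2X_2.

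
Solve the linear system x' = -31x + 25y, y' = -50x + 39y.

Coefficient matrix A = [[-31, 25], [-50, 39]].
Characteristic polynomial det(A - λI) = λ^2 - 8λ + 41 = 0.
Eigenvalues λ = 4 ± 5i (complex conjugate pair).
For λ=4+5i: an eigenvector is (-2,-3) - i(-1,-1) = (-2 + i, -3 + i).
A real fundamental pair from Re and Im of e^((4+5i)t)v: X_1 = e^(4t)(cos(5t)·(-2,-3) + sin(5t)·(-1,-1)), X_2 = e^(4t)(sin(5t)·(-2,-3) - cos(5t)·(-1,-1)).
General solution: c_1X_1 + c_2X_2.

x(t) = -c_1e^(4t)sin(5t) - 2c_1e^(4t)cos(5t) - 2c_2e^(4t)sin(5t) + c_2e^(4t)cos(5t), y(t) = -c_1e^(4t)sin(5t) - 3c_1e^(4t)cos(5t) - 3c_2e^(4t)sin(5t) + c_2e^(4t)cos(5t)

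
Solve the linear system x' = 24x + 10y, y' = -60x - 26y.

Coefficient matrix A = [[24, 10], [-60, -26]].
Characteristic polynomial det(A - λI) = λ^2 + 2λ - 24 = 0.
Eigenvalues λ = 4, -6.
For λ=4: (A-λI) row 1 is [20, 10], so an eigenvector is (1, -2).
For λ=-6: (A-λI) row 1 is [30, 10], so an eigenvector is (1, -3).
General solution: K_1e^(4t)(1,-2) + K_2e^(-6t)(1,-3).

x(t) = K_1e^(4t) + K_2e^(-6t), y(t) = -2K_1e^(4t) - 3K_2e^(-6t)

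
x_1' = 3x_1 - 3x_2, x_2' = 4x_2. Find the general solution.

Coefficient matrix A = [[3, -3], [0, 4]].
Characteristic polynomial det(A - λI) = λ^2 - 7λ + 12 = 0.
Eigenvalues λ = 4, 3.
For λ=4: (A-λI) row 1 is [-1, -3], so an eigenvector is (-3, 1).
For λ=3: (A-λI) row 1 is [0, -3], so an eigenvector is (-1, 0).
General solution: C_1e^(4t)(-3,1) + C_2e^(3t)(-1,0).

x_1(t) = -3C_1e^(4t) - C_2e^(3t), x_2(t) = C_1e^(4t)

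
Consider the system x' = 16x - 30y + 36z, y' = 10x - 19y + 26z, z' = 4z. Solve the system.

Coefficient matrix A = [[16, -30, 36], [10, -19, 26], [0, 0, 4]].
det(A - λI) = 0 gives eigenvalues λ = -4, 1, 4.
For λ=-4: eigenvector (3,2,0).
For λ=1: eigenvector (-2,-1,0).
For λ=4: eigenvector (2,2,1).
General solution: K_1e^(-4t)(3,2,0) + K_2e^(t)(-2,-1,0) + K_3e^(4t)(2,2,1).

x(t) = 3K_1e^(-4t) - 2K_2e^(t) + 2K_3e^(4t), y(t) = 2K_1e^(-4t) - K_2e^(t) + 2K_3e^(4t), z(t) = K_3e^(4t)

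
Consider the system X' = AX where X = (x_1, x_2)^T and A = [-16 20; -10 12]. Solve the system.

Coefficient matrix A = [[-16, 20], [-10, 12]].
Characteristic polynomial det(A - λI) = λ^2 + 4λ + 8 = 0.
Eigenvalues λ = -2 ± 2i (complex conjugate pair).
For λ=-2+2i: an eigenvector is (-1,-1) - i(-3,-2) = (-1 + 3i, -1 + 2i).
A real fundamental pair from Re and Im of e^((-2+2i)t)v: X_1 = e^(-2t)(cos(2t)·(-1,-1) + sin(2t)·(-3,-2)), X_2 = e^(-2t)(sin(2t)·(-1,-1) - cos(2t)·(-3,-2)).
General solution: K_1X_1 + K_2X_2.

x_1(t) = -3K_1e^(-2t)sin(2t) - K_1e^(-2t)cos(2t) - K_2e^(-2t)sin(2t) + 3K_2e^(-2t)cos(2t), x_2(t) = -2K_1e^(-2t)sin(2t) - K_1e^(-2t)cos(2t) - K_2e^(-2t)sin(2t) + 2K_2e^(-2t)cos(2t)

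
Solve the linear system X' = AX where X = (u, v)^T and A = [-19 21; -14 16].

u(t) = -3C_1e^(-5t) + C_2e^(2t), v(t) = -2C_1e^(-5t) + C_2e^(2t)

Coefficient matrix A = [[-19, 21], [-14, 16]].
Characteristic polynomial det(A - λI) = λ^2 + 3λ - 10 = 0.
Eigenvalues λ = -5, 2.
For λ=-5: (A-λI) row 1 is [-14, 21], so an eigenvector is (-3, -2).
For λ=2: (A-λI) row 1 is [-21, 21], so an eigenvector is (1, 1).
General solution: C_1e^(-5t)(-3,-2) + C_2e^(2t)(1,1).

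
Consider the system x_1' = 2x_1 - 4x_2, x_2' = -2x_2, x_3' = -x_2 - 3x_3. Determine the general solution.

x_1(t) = c_1e^(2t) + c_2e^(-2t), x_2(t) = c_2e^(-2t), x_3(t) = -c_2e^(-2t) + c_3e^(-3t)

Coefficient matrix A = [[2, -4, 0], [0, -2, 0], [0, -1, -3]].
det(A - λI) = 0 gives eigenvalues λ = 2, -2, -3.
For λ=2: eigenvector (1,0,0).
For λ=-2: eigenvector (1,1,-1).
For λ=-3: eigenvector (0,0,1).
General solution: c_1e^(2t)(1,0,0) + c_2e^(-2t)(1,1,-1) + c_3e^(-3t)(0,0,1).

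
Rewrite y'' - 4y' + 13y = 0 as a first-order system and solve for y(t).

y(t) = c_1e^(2t)cos(3t) + c_2e^(2t)sin(3t)

Let x_1 = y, x_2 = y'. Then x_1' = x_2 and x_2' = -13x_1 + 4x_2.
A = [[0,1],[-13,4]]; det(A-λI) = λ^2 - 4λ + 13.
Eigenvalues λ = 2 ± 3i.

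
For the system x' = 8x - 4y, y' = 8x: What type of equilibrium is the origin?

A = [[8,-4],[8,0]]; det(A-λI) = λ^2 - 8λ + 32.
λ = 4 ± 4i: positive real part.

unstable spiral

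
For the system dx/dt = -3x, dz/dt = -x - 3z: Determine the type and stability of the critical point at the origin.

A = [[-3,0],[-1,-3]]; det(A-λI) = λ^2 + 6λ + 9.
repeated λ = -3 with a single eigenvector.

stable improper node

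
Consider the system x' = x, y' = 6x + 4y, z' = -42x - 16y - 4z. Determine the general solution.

x(t) = K_1e^(t), y(t) = -2K_1e^(t) + K_2e^(4t), z(t) = -2K_1e^(t) - 2K_2e^(4t) + K_3e^(-4t)

Coefficient matrix A = [[1, 0, 0], [6, 4, 0], [-42, -16, -4]].
det(A - λI) = 0 gives eigenvalues λ = 1, 4, -4.
For λ=1: eigenvector (1,-2,-2).
For λ=4: eigenvector (0,1,-2).
For λ=-4: eigenvector (0,0,1).
General solution: K_1e^(t)(1,-2,-2) + K_2e^(4t)(0,1,-2) + K_3e^(-4t)(0,0,1).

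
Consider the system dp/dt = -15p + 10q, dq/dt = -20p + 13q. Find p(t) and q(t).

Coefficient matrix A = [[-15, 10], [-20, 13]].
Characteristic polynomial det(A - λI) = λ^2 + 2λ + 5 = 0.
Eigenvalues λ = -1 ± 2i (complex conjugate pair).
For λ=-1+2i: an eigenvector is (-2,-3) - i(-1,-1) = (-2 + i, -3 + i).
A real fundamental pair from Re and Im of e^((-1+2i)t)v: X_1 = e^(-t)(cos(2t)·(-2,-3) + sin(2t)·(-1,-1)), X_2 = e^(-t)(sin(2t)·(-2,-3) - cos(2t)·(-1,-1)).
General solution: C_1X_1 + C_2X_2.

p(t) = -C_1e^(-t)sin(2t) - 2C_1e^(-t)cos(2t) - 2C_2e^(-t)sin(2t) + C_2e^(-t)cos(2t), q(t) = -C_1e^(-t)sin(2t) - 3C_1e^(-t)cos(2t) - 3C_2e^(-t)sin(2t) + C_2e^(-t)cos(2t)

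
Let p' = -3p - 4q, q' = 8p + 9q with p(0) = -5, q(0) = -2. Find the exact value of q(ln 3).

-3366

A = [[-3,-4],[8,9]]; eigenvalues λ = 1, 5.
Eigenvectors: (-1,1) for λ=1, (-1,2) for λ=5.
From the initial condition, c_1 = 12, c_2 = -7.
q(ln 3) = (12)(3^1)(1) + (-7)(3^5)(2) = -3366.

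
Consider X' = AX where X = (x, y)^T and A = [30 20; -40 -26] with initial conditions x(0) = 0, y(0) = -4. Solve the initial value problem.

x(t) = -20e^(2t)sin(4t), y(t) = 28e^(2t)sin(4t) - 4e^(2t)cos(4t)

Coefficient matrix A = [[30, 20], [-40, -26]].
Characteristic polynomial det(A - λI) = λ^2 - 4λ + 20 = 0.
Eigenvalues λ = 2 ± 4i (complex conjugate pair).
For λ=2+4i: an eigenvector is (1,-1) - i(2,-3) = (1 - 2i, -1 + 3i).
A real fundamental pair from Re and Im of e^((2+4i)t)v: X_1 = e^(2t)(cos(4t)·(1,-1) + sin(4t)·(2,-3)), X_2 = e^(2t)(sin(4t)·(1,-1) - cos(4t)·(2,-3)).
General solution: C_1X_1 + C_2X_2.
Applying x(0)=0, y(0)=-4 gives C_1=-8, C_2=-4.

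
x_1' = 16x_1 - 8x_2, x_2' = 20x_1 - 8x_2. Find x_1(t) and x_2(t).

Coefficient matrix A = [[16, -8], [20, -8]].
Characteristic polynomial det(A - λI) = λ^2 - 8λ + 32 = 0.
Eigenvalues λ = 4 ± 4i (complex conjugate pair).
For λ=4+4i: an eigenvector is (-1,-1) - i(-1,-2) = (-1 + i, -1 + 2i).
A real fundamental pair from Re and Im of e^((4+4i)t)v: X_1 = e^(4t)(cos(4t)·(-1,-1) + sin(4t)·(-1,-2)), X_2 = e^(4t)(sin(4t)·(-1,-1) - cos(4t)·(-1,-2)).
General solution: K_1X_1 + K_2X_2.

x_1(t) = -K_1e^(4t)sin(4t) - K_1e^(4t)cos(4t) - K_2e^(4t)sin(4t) + K_2e^(4t)cos(4t), x_2(t) = -2K_1e^(4t)sin(4t) - K_1e^(4t)cos(4t) - K_2e^(4t)sin(4t) + 2K_2e^(4t)cos(4t)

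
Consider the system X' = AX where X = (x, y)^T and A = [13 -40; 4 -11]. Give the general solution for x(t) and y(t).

Coefficient matrix A = [[13, -40], [4, -11]].
Characteristic polynomial det(A - λI) = λ^2 - 2λ + 17 = 0.
Eigenvalues λ = 1 ± 4i (complex conjugate pair).
For λ=1+4i: an eigenvector is (1,0) - i(3,1) = (1 - 3i, 0 - i).
A real fundamental pair from Re and Im of e^((1+4i)t)v: X_1 = e^(t)(cos(4t)·(1,0) + sin(4t)·(3,1)), X_2 = e^(t)(sin(4t)·(1,0) - cos(4t)·(3,1)).
General solution: c_1X_1 + c_2X_2.

x(t) = 3c_1e^(t)sin(4t) + c_1e^(t)cos(4t) + c_2e^(t)sin(4t) - 3c_2e^(t)cos(4t), y(t) = c_1e^(t)sin(4t) - c_2e^(t)cos(4t)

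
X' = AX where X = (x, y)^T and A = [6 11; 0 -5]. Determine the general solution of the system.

x(t) = -c_1e^(-5t) - c_2e^(6t), y(t) = c_1e^(-5t)

Coefficient matrix A = [[6, 11], [0, -5]].
Characteristic polynomial det(A - λI) = λ^2 - λ - 30 = 0.
Eigenvalues λ = -5, 6.
For λ=-5: (A-λI) row 1 is [11, 11], so an eigenvector is (-1, 1).
For λ=6: (A-λI) row 1 is [0, 11], so an eigenvector is (-1, 0).
General solution: c_1e^(-5t)(-1,1) + c_2e^(6t)(-1,0).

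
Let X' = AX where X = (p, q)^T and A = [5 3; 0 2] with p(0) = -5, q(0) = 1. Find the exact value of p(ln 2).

A = [[5,3],[0,2]]; eigenvalues λ = 2, 5.
Eigenvectors: (1,-1) for λ=2, (-1,0) for λ=5.
From the initial condition, c_1 = -1, c_2 = 4.
p(ln 2) = (-1)(2^2)(1) + (4)(2^5)(-1) = -132.

-132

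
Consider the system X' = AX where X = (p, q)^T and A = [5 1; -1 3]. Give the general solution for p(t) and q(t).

Coefficient matrix A = [[5, 1], [-1, 3]].
Characteristic polynomial det(A - λI) = λ^2 - 8λ + 16 = 0.
Single eigenvalue λ = 4 with algebraic multiplicity 2.
Eigenvector v = (1,-1); generalized eigenvector w with (A-λI)w=v is (0,1).
General solution: e^(4t)[C_1·v + C_2·(t·v + w)].

p(t) = C_1e^(4t) + C_2te^(4t), q(t) = -C_1e^(4t) - C_2te^(4t) + C_2e^(4t)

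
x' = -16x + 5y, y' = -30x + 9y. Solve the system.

Coefficient matrix A = [[-16, 5], [-30, 9]].
Characteristic polynomial det(A - λI) = λ^2 + 7λ + 6 = 0.
Eigenvalues λ = -6, -1.
For λ=-6: (A-λI) row 1 is [-10, 5], so an eigenvector is (1, 2).
For λ=-1: (A-λI) row 1 is [-15, 5], so an eigenvector is (-1, -3).
General solution: c_1e^(-6t)(1,2) + c_2e^(-t)(-1,-3).

x(t) = c_1e^(-6t) - c_2e^(-t), y(t) = 2c_1e^(-6t) - 3c_2e^(-t)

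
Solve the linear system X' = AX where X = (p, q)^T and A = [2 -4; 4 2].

Coefficient matrix A = [[2, -4], [4, 2]].
Characteristic polynomial det(A - λI) = λ^2 - 4λ + 20 = 0.
Eigenvalues λ = 2 ± 4i (complex conjugate pair).
For λ=2+4i: an eigenvector is (0,1) - i(-1,0) = (0 + i, 1).
A real fundamental pair from Re and Im of e^((2+4i)t)v: X_1 = e^(2t)(cos(4t)·(0,1) + sin(4t)·(-1,0)), X_2 = e^(2t)(sin(4t)·(0,1) - cos(4t)·(-1,0)).
General solution: c_1X_1 + c_2X_2.

p(t) = -c_1e^(2t)sin(4t) + c_2e^(2t)cos(4t), q(t) = c_1e^(2t)cos(4t) + c_2e^(2t)sin(4t)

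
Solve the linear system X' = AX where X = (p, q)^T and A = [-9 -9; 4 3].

Coefficient matrix A = [[-9, -9], [4, 3]].
Characteristic polynomial det(A - λI) = λ^2 + 6λ + 9 = 0.
Single eigenvalue λ = -3 with algebraic multiplicity 2.
Eigenvector v = (3,-2); generalized eigenvector w with (A-λI)w=v is (1,-1).
General solution: e^(-3t)[c_1·v + c_2·(t·v + w)].

p(t) = 3c_1e^(-3t) + 3c_2te^(-3t) + c_2e^(-3t), q(t) = -2c_1e^(-3t) - 2c_2te^(-3t) - c_2e^(-3t)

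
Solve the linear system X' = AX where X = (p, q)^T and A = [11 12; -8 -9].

Coefficient matrix A = [[11, 12], [-8, -9]].
Characteristic polynomial det(A - λI) = λ^2 - 2λ - 3 = 0.
Eigenvalues λ = 3, -1.
For λ=3: (A-λI) row 1 is [8, 12], so an eigenvector is (3, -2).
For λ=-1: (A-λI) row 1 is [12, 12], so an eigenvector is (-1, 1).
General solution: c_1e^(3t)(3,-2) + c_2e^(-t)(-1,1).

p(t) = 3c_1e^(3t) - c_2e^(-t), q(t) = -2c_1e^(3t) + c_2e^(-t)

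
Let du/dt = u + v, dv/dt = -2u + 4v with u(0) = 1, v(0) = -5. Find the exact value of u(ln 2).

-20

A = [[1,1],[-2,4]]; eigenvalues λ = 2, 3.
Eigenvectors: (1,1) for λ=2, (-1,-2) for λ=3.
From the initial condition, c_1 = 7, c_2 = 6.
u(ln 2) = (7)(2^2)(1) + (6)(2^3)(-1) = -20.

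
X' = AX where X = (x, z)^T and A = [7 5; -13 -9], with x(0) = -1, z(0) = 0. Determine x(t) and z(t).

Coefficient matrix A = [[7, 5], [-13, -9]].
Characteristic polynomial det(A - λI) = λ^2 + 2λ + 2 = 0.
Eigenvalues λ = -1 ± i (complex conjugate pair).
For λ=-1+i: an eigenvector is (-2,3) - i(-1,2) = (-2 + i, 3 - 2i).
A real fundamental pair from Re and Im of e^((-1+i)t)v: X_1 = e^(-t)(cos(t)·(-2,3) + sin(t)·(-1,2)), X_2 = e^(-t)(sin(t)·(-2,3) - cos(t)·(-1,2)).
General solution: K_1X_1 + K_2X_2.
Applying x(0)=-1, z(0)=0 gives K_1=2, K_2=3.

x(t) = -8e^(-t)sin(t) - e^(-t)cos(t), z(t) = 13e^(-t)sin(t)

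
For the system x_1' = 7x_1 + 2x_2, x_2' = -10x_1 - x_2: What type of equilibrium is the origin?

unstable spiral

A = [[7,2],[-10,-1]]; det(A-λI) = λ^2 - 6λ + 13.
λ = 3 ± 2i: positive real part.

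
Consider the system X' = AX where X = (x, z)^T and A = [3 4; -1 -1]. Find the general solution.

Coefficient matrix A = [[3, 4], [-1, -1]].
Characteristic polynomial det(A - λI) = λ^2 - 2λ + 1 = 0.
Single eigenvalue λ = 1 with algebraic multiplicity 2.
Eigenvector v = (2,-1); generalized eigenvector w with (A-λI)w=v is (1,0).
General solution: e^(t)[c_1·v + c_2·(t·v + w)].

x(t) = 2c_1e^(t) + 2c_2te^(t) + c_2e^(t), z(t) = -c_1e^(t) - c_2te^(t)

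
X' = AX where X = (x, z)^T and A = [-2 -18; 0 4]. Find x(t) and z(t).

Coefficient matrix A = [[-2, -18], [0, 4]].
Characteristic polynomial det(A - λI) = λ^2 - 2λ - 8 = 0.
Eigenvalues λ = 4, -2.
For λ=4: (A-λI) row 1 is [-6, -18], so an eigenvector is (-3, 1).
For λ=-2: (A-λI) row 1 is [0, -18], so an eigenvector is (1, 0).
General solution: c_1e^(4t)(-3,1) + c_2e^(-2t)(1,0).

x(t) = -3c_1e^(4t) + c_2e^(-2t), z(t) = c_1e^(4t)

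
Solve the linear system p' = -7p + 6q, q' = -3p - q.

Coefficient matrix A = [[-7, 6], [-3, -1]].
Characteristic polynomial det(A - λI) = λ^2 + 8λ + 25 = 0.
Eigenvalues λ = -4 ± 3i (complex conjugate pair).
For λ=-4+3i: an eigenvector is (1,0) - i(-1,-1) = (1 + i, 0 + i).
A real fundamental pair from Re and Im of e^((-4+3i)t)v: X_1 = e^(-4t)(cos(3t)·(1,0) + sin(3t)·(-1,-1)), X_2 = e^(-4t)(sin(3t)·(1,0) - cos(3t)·(-1,-1)).
General solution: C_1X_1 + C_2X_2.

p(t) = -C_1e^(-4t)sin(3t) + C_1e^(-4t)cos(3t) + C_2e^(-4t)sin(3t) + C_2e^(-4t)cos(3t), q(t) = -C_1e^(-4t)sin(3t) + C_2e^(-4t)cos(3t)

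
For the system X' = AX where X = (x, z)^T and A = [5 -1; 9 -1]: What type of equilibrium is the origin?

unstable improper node

A = [[5,-1],[9,-1]]; det(A-λI) = λ^2 - 4λ + 4.
repeated λ = 2 with a single eigenvector.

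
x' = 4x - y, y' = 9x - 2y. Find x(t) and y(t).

Coefficient matrix A = [[4, -1], [9, -2]].
Characteristic polynomial det(A - λI) = λ^2 - 2λ + 1 = 0.
Single eigenvalue λ = 1 with algebraic multiplicity 2.
Eigenvector v = (-1,-3); generalized eigenvector w with (A-λI)w=v is (0,1).
General solution: e^(t)[c_1·v + c_2·(t·v + w)].

x(t) = -c_1e^(t) - c_2te^(t), y(t) = -3c_1e^(t) - 3c_2te^(t) + c_2e^(t)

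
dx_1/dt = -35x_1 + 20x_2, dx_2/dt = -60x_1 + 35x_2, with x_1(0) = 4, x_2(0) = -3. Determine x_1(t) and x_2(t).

Coefficient matrix A = [[-35, 20], [-60, 35]].
Characteristic polynomial det(A - λI) = λ^2 - 25 = 0.
Eigenvalues λ = 5, -5.
For λ=5: (A-λI) row 1 is [-40, 20], so an eigenvector is (1, 2).
For λ=-5: (A-λI) row 1 is [-30, 20], so an eigenvector is (-2, -3).
General solution: C_1e^(5t)(1,2) + C_2e^(-5t)(-2,-3).
Applying x_1(0)=4, x_2(0)=-3 gives C_1=-18, C_2=-11.

x_1(t) = -18e^(5t) + 22e^(-5t), x_2(t) = -36e^(5t) + 33e^(-5t)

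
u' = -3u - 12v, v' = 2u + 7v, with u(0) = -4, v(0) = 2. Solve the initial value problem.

u(t) = -4e^(3t), v(t) = 2e^(3t)

Coefficient matrix A = [[-3, -12], [2, 7]].
Characteristic polynomial det(A - λI) = λ^2 - 4λ + 3 = 0.
Eigenvalues λ = 3, 1.
For λ=3: (A-λI) row 1 is [-6, -12], so an eigenvector is (2, -1).
For λ=1: (A-λI) row 1 is [-4, -12], so an eigenvector is (-3, 1).
General solution: C_1e^(3t)(2,-1) + C_2e^(t)(-3,1).
Applying u(0)=-4, v(0)=2 gives C_1=-2, C_2=0.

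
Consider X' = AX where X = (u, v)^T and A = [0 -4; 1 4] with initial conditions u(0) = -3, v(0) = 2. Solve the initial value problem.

u(t) = -2te^(2t) - 3e^(2t), v(t) = te^(2t) + 2e^(2t)

Coefficient matrix A = [[0, -4], [1, 4]].
Characteristic polynomial det(A - λI) = λ^2 - 4λ + 4 = 0.
Single eigenvalue λ = 2 with algebraic multiplicity 2.
Eigenvector v = (2,-1); generalized eigenvector w with (A-λI)w=v is (1,-1).
General solution: e^(2t)[K_1·v + K_2·(t·v + w)].
Applying u(0)=-3, v(0)=2 gives K_1=-1, K_2=-1.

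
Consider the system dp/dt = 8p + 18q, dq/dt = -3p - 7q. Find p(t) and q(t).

p(t) = 3c_1e^(2t) + 2c_2e^(-t), q(t) = -c_1e^(2t) - c_2e^(-t)

Coefficient matrix A = [[8, 18], [-3, -7]].
Characteristic polynomial det(A - λI) = λ^2 - λ - 2 = 0.
Eigenvalues λ = 2, -1.
For λ=2: (A-λI) row 1 is [6, 18], so an eigenvector is (3, -1).
For λ=-1: (A-λI) row 1 is [9, 18], so an eigenvector is (2, -1).
General solution: c_1e^(2t)(3,-1) + c_2e^(-t)(2,-1).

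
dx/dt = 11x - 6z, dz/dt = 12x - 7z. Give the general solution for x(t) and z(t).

Coefficient matrix A = [[11, -6], [12, -7]].
Characteristic polynomial det(A - λI) = λ^2 - 4λ - 5 = 0.
Eigenvalues λ = -1, 5.
For λ=-1: (A-λI) row 1 is [12, -6], so an eigenvector is (1, 2).
For λ=5: (A-λI) row 1 is [6, -6], so an eigenvector is (-1, -1).
General solution: C_1e^(-t)(1,2) + C_2e^(5t)(-1,-1).

x(t) = C_1e^(-t) - C_2e^(5t), z(t) = 2C_1e^(-t) - C_2e^(5t)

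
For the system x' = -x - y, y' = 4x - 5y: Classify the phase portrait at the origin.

A = [[-1,-1],[4,-5]]; det(A-λI) = λ^2 + 6λ + 9.
repeated λ = -3 with a single eigenvector.

stable improper node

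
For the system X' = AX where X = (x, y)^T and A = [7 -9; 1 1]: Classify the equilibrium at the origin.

unstable improper node

A = [[7,-9],[1,1]]; det(A-λI) = λ^2 - 8λ + 16.
repeated λ = 4 with a single eigenvector.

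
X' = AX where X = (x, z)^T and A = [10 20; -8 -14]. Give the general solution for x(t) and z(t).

x(t) = -2c_1e^(-2t)sin(4t) + c_1e^(-2t)cos(4t) + c_2e^(-2t)sin(4t) + 2c_2e^(-2t)cos(4t), z(t) = c_1e^(-2t)sin(4t) - c_1e^(-2t)cos(4t) - c_2e^(-2t)sin(4t) - c_2e^(-2t)cos(4t)

Coefficient matrix A = [[10, 20], [-8, -14]].
Characteristic polynomial det(A - λI) = λ^2 + 4λ + 20 = 0.
Eigenvalues λ = -2 ± 4i (complex conjugate pair).
For λ=-2+4i: an eigenvector is (1,-1) - i(-2,1) = (1 + 2i, -1 - i).
A real fundamental pair from Re and Im of e^((-2+4i)t)v: X_1 = e^(-2t)(cos(4t)·(1,-1) + sin(4t)·(-2,1)), X_2 = e^(-2t)(sin(4t)·(1,-1) - cos(4t)·(-2,1)).
General solution: c_1X_1 + c_2X_2.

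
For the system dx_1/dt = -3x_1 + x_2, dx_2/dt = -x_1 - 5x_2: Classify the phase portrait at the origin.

A = [[-3,1],[-1,-5]]; det(A-λI) = λ^2 + 8λ + 16.
repeated λ = -4 with a single eigenvector.

stable improper node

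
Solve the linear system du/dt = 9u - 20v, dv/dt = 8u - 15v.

Coefficient matrix A = [[9, -20], [8, -15]].
Characteristic polynomial det(A - λI) = λ^2 + 6λ + 25 = 0.
Eigenvalues λ = -3 ± 4i (complex conjugate pair).
For λ=-3+4i: an eigenvector is (-2,-1) - i(-1,-1) = (-2 + i, -1 + i).
A real fundamental pair from Re and Im of e^((-3+4i)t)v: X_1 = e^(-3t)(cos(4t)·(-2,-1) + sin(4t)·(-1,-1)), X_2 = e^(-3t)(sin(4t)·(-2,-1) - cos(4t)·(-1,-1)).
General solution: c_1X_1 + c_2X_2.

u(t) = -c_1e^(-3t)sin(4t) - 2c_1e^(-3t)cos(4t) - 2c_2e^(-3t)sin(4t) + c_2e^(-3t)cos(4t), v(t) = -c_1e^(-3t)sin(4t) - c_1e^(-3t)cos(4t) - c_2e^(-3t)sin(4t) + c_2e^(-3t)cos(4t)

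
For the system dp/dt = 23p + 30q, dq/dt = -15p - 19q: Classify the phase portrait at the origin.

A = [[23,30],[-15,-19]]; det(A-λI) = λ^2 - 4λ + 13.
λ = 2 ± 3i: positive real part.

unstable spiral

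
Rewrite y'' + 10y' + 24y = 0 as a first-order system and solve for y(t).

y(t) = K_1e^(-6t) + K_2e^(-4t)

Let x_1 = y, x_2 = y'. Then x_1' = x_2 and x_2' = -24x_1 - 10x_2.
A = [[0,1],[-24,-10]]; det(A-λI) = λ^2 + 10λ + 24.
Eigenvalues λ = -6, -4 with eigenvectors (1,-6), (1,-4).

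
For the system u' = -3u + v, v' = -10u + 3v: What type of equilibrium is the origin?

center

A = [[-3,1],[-10,3]]; det(A-λI) = λ^2 + 1.
λ = 0 ± i: zero real part.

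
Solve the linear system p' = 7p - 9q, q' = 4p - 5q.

p(t) = 3K_1e^(t) + 3K_2te^(t) - K_2e^(t), q(t) = 2K_1e^(t) + 2K_2te^(t) - K_2e^(t)

Coefficient matrix A = [[7, -9], [4, -5]].
Characteristic polynomial det(A - λI) = λ^2 - 2λ + 1 = 0.
Single eigenvalue λ = 1 with algebraic multiplicity 2.
Eigenvector v = (3,2); generalized eigenvector w with (A-λI)w=v is (-1,-1).
General solution: e^(t)[K_1·v + K_2·(t·v + w)].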